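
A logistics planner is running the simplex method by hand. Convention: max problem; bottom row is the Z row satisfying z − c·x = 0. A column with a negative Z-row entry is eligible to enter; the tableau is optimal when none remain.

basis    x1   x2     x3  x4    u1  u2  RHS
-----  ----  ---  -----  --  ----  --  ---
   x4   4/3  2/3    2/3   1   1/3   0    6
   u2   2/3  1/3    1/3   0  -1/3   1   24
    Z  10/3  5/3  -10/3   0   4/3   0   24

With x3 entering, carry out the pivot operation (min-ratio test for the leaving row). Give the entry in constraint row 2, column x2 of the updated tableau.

0

Ratio test on column x3 — row 1: 6/(2/3) = 9; row 2: 24/(1/3) = 72. Minimum is 9 at row 1 (x4 leaves); pivot element 2/3.
Divide row 1 by 2/3; eliminate column x3 from the other rows.
Row 2 update in column x2: 1/3 − (1/3)·1 = 0.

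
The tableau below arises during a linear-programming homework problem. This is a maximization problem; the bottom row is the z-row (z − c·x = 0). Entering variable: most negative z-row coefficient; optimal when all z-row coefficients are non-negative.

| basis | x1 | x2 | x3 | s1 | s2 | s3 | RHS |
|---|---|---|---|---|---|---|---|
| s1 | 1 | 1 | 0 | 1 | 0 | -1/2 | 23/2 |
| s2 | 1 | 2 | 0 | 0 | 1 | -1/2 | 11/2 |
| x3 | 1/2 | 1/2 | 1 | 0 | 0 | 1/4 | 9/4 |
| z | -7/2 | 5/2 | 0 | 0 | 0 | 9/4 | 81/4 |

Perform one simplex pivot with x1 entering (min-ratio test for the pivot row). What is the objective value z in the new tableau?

Ratio test on column x1 — row 1: (23/2)/1 = 23/2; row 2: (11/2)/1 = 11/2; row 3: (9/4)/(1/2) = 9/2. Minimum is 9/2 at row 3 (x3 leaves); pivot element 1/2.
Pivot on row 3; the z-row RHS becomes 81/4 − (-7/2)·(9/2) = 36.

36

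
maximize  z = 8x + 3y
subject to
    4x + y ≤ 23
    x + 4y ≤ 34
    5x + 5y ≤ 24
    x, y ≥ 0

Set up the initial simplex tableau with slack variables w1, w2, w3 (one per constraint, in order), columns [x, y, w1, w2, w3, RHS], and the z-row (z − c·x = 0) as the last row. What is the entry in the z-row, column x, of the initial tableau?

The z-row carries the negated objective coefficients: the x entry is -8.

-8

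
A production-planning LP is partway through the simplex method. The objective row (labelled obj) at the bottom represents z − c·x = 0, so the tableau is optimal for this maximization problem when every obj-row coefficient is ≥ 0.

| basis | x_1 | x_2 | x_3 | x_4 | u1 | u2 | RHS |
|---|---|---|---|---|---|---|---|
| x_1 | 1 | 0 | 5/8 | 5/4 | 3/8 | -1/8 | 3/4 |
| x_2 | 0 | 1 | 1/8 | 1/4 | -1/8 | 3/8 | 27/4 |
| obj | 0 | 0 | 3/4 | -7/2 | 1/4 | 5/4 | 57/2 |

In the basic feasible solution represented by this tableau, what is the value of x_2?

27/4

x_2 is basic (row 2); its value is the RHS of that row, 27/4.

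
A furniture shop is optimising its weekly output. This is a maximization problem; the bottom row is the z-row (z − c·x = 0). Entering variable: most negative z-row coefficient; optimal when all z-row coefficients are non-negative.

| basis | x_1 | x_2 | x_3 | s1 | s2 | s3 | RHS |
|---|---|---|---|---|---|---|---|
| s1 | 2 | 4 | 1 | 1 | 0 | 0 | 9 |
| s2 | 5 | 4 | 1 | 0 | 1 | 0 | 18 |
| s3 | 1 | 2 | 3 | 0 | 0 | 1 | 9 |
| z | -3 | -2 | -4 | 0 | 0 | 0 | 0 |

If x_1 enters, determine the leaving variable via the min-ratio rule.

Column x_1 entries and ratios — s1: 9/2 = 9/2; s2: 18/5 = 18/5; s3: 9/1 = 9.
Smallest ratio is 18/5 in the row of s2, so s2 leaves.

s2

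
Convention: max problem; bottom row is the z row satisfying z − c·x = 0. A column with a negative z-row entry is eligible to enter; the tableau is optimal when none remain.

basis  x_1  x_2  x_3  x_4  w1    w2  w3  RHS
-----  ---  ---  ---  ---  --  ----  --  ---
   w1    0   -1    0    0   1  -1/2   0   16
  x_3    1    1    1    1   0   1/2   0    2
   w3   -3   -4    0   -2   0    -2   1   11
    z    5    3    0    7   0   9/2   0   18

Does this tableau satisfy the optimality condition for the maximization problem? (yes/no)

yes

Every z-row coefficient is ≥ 0, so the tableau is optimal.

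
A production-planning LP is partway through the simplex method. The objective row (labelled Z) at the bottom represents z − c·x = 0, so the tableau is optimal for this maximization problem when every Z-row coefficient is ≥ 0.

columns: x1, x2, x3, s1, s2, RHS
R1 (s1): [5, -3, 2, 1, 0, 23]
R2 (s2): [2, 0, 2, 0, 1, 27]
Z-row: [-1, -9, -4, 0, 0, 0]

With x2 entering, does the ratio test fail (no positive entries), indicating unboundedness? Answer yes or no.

yes

Every constraint-row entry in column x2 is ≤ 0, so increasing x2 is unbounded.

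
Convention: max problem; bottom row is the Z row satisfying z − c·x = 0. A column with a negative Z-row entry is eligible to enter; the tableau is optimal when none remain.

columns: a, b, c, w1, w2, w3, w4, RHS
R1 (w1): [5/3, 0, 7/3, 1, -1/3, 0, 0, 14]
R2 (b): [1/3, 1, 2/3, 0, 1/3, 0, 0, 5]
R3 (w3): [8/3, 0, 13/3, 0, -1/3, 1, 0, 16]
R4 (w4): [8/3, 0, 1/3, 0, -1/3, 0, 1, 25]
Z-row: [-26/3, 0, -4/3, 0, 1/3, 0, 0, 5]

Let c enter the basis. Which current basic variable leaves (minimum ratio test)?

w3

Column c entries and ratios — w1: 14/(7/3) = 6; b: 5/(2/3) = 15/2; w3: 16/(13/3) = 48/13; w4: 25/(1/3) = 75.
Smallest ratio is 48/13 in the row of w3, so w3 leaves.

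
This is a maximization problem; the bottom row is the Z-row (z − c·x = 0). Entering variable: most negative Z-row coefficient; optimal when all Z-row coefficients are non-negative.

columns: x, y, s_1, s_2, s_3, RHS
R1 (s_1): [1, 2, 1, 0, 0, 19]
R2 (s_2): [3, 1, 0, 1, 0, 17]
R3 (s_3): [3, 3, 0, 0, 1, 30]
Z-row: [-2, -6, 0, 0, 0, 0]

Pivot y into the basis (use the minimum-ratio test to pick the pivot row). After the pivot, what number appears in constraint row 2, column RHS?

Ratio test on column y — row 1: 19/2 = 19/2; row 2: 17/1 = 17; row 3: 30/3 = 10. Minimum is 19/2 at row 1 (s_1 leaves); pivot element 2.
Divide row 1 by 2; eliminate column y from the other rows.
Row 2 update in column RHS: 17 − 1·(19/2) = 15/2.

15/2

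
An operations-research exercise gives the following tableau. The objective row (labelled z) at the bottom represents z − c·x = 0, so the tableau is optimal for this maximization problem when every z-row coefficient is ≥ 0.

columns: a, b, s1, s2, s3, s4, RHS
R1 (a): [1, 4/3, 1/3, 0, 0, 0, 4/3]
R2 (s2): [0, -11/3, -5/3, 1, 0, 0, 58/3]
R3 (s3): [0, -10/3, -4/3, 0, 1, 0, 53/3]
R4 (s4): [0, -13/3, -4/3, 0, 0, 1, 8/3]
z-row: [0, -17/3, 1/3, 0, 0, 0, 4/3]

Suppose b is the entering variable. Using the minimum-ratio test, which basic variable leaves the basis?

Column b entries and ratios — a: (4/3)/(4/3) = 1; s2: -11/3 ≤ 0, skip; s3: -10/3 ≤ 0, skip; s4: -13/3 ≤ 0, skip.
Smallest ratio is 1 in the row of a, so a leaves.

a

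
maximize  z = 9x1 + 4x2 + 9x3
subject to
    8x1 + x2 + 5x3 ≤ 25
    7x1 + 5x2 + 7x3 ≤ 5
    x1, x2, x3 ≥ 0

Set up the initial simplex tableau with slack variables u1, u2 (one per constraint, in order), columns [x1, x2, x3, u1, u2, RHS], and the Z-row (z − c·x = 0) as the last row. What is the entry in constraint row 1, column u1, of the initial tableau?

1

Slack u1 belongs to constraint 1; its column is the unit vector e_1, so the entry in row 1 is 1.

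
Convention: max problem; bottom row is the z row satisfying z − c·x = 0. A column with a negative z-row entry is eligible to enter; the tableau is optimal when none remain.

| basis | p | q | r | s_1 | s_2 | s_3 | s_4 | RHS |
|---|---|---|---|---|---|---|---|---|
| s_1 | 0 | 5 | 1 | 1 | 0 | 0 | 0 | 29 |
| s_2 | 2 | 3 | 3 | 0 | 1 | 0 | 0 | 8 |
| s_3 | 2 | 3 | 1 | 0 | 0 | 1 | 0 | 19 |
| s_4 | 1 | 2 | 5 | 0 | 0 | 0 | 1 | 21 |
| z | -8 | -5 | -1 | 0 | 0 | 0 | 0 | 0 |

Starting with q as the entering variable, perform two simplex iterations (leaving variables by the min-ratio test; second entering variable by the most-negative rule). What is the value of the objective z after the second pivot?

32

Ratio test on column q — row 1: 29/5 = 29/5; row 2: 8/3 = 8/3; row 3: 19/3 = 19/3; row 4: 21/2 = 21/2. Minimum is 8/3 at row 2 (s_2 leaves); pivot element 3.
Pivot on row 2; the z-row RHS becomes 0 − (-5)·(8/3) = 40/3.
Next entering variable (most negative z-row entry -14/3): p.
Ratio test on column p — row 1: entry -10/3 ≤ 0; row 2: (8/3)/(2/3) = 4; row 3: entry 0 ≤ 0; row 4: entry -1/3 ≤ 0. Minimum is 4 at row 2 (q leaves); pivot element 2/3.
After the second pivot the z-row RHS is 40/3 − (-14/3)·4 = 32.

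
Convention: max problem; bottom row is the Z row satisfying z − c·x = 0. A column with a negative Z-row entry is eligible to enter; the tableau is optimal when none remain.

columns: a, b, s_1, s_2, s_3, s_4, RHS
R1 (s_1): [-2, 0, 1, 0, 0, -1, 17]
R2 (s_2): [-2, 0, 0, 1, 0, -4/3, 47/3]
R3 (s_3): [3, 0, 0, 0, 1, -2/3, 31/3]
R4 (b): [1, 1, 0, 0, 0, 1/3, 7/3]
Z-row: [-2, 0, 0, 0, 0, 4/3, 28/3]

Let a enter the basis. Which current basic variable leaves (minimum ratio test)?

Column a entries and ratios — s_1: -2 ≤ 0, skip; s_2: -2 ≤ 0, skip; s_3: (31/3)/3 = 31/9; b: (7/3)/1 = 7/3.
Smallest ratio is 7/3 in the row of b, so b leaves.

b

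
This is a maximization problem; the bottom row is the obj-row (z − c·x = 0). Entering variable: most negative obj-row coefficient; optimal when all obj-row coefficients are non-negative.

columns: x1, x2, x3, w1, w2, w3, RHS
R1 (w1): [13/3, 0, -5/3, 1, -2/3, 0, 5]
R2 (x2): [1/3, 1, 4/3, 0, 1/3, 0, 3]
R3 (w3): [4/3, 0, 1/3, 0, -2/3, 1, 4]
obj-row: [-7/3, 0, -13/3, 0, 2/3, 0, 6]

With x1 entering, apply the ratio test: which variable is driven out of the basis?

Column x1 entries and ratios — w1: 5/(13/3) = 15/13; x2: 3/(1/3) = 9; w3: 4/(4/3) = 3.
Smallest ratio is 15/13 in the row of w1, so w1 leaves.

w1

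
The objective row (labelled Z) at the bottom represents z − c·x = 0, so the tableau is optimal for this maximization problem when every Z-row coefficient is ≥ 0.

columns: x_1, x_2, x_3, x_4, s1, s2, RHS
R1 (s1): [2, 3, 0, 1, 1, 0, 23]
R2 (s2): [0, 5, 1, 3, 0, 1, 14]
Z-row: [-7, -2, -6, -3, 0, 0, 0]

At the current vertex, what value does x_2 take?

0

x_2 is not in the basis, so in the current basic feasible solution x_2 = 0.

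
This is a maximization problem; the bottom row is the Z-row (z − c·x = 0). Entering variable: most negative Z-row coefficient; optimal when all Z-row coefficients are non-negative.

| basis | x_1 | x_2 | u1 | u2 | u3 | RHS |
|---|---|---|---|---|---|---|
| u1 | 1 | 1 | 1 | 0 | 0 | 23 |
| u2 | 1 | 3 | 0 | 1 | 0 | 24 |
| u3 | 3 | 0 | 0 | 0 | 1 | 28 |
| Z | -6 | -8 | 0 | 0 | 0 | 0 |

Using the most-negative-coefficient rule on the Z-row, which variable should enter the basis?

Negative Z-row entries: x_1: -6, x_2: -8.
The most negative is -8 in column x_2, so x_2 enters.

x_2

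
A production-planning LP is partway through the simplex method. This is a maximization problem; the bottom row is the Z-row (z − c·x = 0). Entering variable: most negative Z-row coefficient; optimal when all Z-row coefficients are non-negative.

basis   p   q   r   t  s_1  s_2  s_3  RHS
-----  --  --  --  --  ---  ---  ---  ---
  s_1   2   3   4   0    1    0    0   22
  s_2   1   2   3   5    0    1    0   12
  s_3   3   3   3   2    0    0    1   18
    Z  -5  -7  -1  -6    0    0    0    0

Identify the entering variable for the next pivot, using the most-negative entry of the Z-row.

Negative Z-row entries: p: -5, q: -7, r: -1, t: -6.
The most negative is -7 in column q, so q enters.

q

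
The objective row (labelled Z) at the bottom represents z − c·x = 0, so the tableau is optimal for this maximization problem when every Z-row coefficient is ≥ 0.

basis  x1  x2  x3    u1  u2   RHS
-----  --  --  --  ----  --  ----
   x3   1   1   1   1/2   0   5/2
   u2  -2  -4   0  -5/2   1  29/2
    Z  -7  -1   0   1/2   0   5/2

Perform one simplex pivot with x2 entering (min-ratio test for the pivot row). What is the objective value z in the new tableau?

5

Ratio test on column x2 — row 1: (5/2)/1 = 5/2; row 2: entry -4 ≤ 0. Minimum is 5/2 at row 1 (x3 leaves); pivot element 1.
Pivot on row 1; the Z-row RHS becomes 5/2 − (-1)·(5/2) = 5.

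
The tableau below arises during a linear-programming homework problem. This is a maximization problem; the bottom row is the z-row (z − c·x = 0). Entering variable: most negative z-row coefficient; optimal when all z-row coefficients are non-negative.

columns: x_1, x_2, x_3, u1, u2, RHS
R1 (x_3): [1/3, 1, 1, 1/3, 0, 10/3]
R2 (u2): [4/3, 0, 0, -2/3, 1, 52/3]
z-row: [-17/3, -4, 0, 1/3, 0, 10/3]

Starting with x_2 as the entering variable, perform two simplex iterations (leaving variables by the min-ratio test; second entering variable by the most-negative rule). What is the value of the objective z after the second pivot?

Ratio test on column x_2 — row 1: (10/3)/1 = 10/3; row 2: entry 0 ≤ 0. Minimum is 10/3 at row 1 (x_3 leaves); pivot element 1.
Pivot on row 1; the z-row RHS becomes 10/3 − (-4)·(10/3) = 50/3.
Next entering variable (most negative z-row entry -13/3): x_1.
Ratio test on column x_1 — row 1: (10/3)/(1/3) = 10; row 2: (52/3)/(4/3) = 13. Minimum is 10 at row 1 (x_2 leaves); pivot element 1/3.
After the second pivot the z-row RHS is 50/3 − (-13/3)·10 = 60.

60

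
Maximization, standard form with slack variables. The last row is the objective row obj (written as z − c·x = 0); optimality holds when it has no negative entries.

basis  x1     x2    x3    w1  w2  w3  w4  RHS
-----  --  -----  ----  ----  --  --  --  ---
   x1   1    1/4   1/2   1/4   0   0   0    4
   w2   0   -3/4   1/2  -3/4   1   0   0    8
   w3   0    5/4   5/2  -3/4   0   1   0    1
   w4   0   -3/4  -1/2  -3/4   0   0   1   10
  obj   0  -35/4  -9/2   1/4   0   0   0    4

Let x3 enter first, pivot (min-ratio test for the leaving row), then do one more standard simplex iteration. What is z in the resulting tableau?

11

Ratio test on column x3 — row 1: 4/(1/2) = 8; row 2: 8/(1/2) = 16; row 3: 1/(5/2) = 2/5; row 4: entry -1/2 ≤ 0. Minimum is 2/5 at row 3 (w3 leaves); pivot element 5/2.
Pivot on row 3; the obj-row RHS becomes 4 − (-9/2)·(2/5) = 29/5.
Next entering variable (most negative obj-row entry -13/2): x2.
Ratio test on column x2 — row 1: entry 0 ≤ 0; row 2: entry -1 ≤ 0; row 3: (2/5)/(1/2) = 4/5; row 4: entry -1/2 ≤ 0. Minimum is 4/5 at row 3 (x3 leaves); pivot element 1/2.
After the second pivot the obj-row RHS is 29/5 − (-13/2)·(4/5) = 11.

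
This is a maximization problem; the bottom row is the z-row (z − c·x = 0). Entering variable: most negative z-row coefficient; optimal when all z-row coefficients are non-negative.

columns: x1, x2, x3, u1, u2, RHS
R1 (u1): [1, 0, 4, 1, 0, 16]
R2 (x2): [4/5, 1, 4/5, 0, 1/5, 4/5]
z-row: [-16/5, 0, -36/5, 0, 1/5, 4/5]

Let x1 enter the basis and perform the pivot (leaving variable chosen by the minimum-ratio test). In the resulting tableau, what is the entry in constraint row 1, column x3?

Ratio test on column x1 — row 1: 16/1 = 16; row 2: (4/5)/(4/5) = 1. Minimum is 1 at row 2 (x2 leaves); pivot element 4/5.
Divide row 2 by 4/5; eliminate column x1 from the other rows.
Row 1 update in column x3: 4 − 1·1 = 3.

3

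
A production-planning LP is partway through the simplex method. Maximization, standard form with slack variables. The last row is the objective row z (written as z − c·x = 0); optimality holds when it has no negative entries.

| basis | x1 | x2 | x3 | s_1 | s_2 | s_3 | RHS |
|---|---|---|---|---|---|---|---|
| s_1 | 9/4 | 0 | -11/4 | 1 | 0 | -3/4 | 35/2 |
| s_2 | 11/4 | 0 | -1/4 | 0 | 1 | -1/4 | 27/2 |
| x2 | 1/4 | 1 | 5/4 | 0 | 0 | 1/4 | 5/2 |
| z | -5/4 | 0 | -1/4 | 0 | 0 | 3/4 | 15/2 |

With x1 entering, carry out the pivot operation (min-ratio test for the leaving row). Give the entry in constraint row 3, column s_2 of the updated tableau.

-1/11

Ratio test on column x1 — row 1: (35/2)/(9/4) = 70/9; row 2: (27/2)/(11/4) = 54/11; row 3: (5/2)/(1/4) = 10. Minimum is 54/11 at row 2 (s_2 leaves); pivot element 11/4.
Divide row 2 by 11/4; eliminate column x1 from the other rows.
Row 3 update in column s_2: 0 − (1/4)·(4/11) = -1/11.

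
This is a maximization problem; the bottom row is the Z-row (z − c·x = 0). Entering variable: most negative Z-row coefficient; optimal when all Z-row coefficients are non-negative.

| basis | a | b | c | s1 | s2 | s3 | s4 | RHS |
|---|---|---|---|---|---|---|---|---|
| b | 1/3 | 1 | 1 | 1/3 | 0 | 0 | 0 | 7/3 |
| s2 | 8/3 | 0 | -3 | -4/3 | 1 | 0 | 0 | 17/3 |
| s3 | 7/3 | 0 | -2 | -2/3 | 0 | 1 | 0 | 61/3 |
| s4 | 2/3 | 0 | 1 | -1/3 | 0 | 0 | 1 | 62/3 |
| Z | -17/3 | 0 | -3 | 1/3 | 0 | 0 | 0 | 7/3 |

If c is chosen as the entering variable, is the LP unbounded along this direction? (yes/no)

no

Column c has positive entries in row(s) 1, 4, so the ratio test bounds it — not unbounded.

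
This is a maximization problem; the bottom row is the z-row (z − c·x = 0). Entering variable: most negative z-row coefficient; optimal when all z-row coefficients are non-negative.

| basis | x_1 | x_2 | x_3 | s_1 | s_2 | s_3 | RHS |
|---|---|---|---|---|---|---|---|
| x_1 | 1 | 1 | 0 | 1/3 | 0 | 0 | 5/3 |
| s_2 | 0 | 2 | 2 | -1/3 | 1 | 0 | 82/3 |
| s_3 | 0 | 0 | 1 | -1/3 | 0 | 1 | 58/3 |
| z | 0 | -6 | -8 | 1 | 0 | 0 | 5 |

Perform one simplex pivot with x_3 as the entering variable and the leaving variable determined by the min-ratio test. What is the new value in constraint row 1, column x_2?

1

Ratio test on column x_3 — row 1: entry 0 ≤ 0; row 2: (82/3)/2 = 41/3; row 3: (58/3)/1 = 58/3. Minimum is 41/3 at row 2 (s_2 leaves); pivot element 2.
Divide row 2 by 2; eliminate column x_3 from the other rows.
Row 1 update in column x_2: 1 − 0·1 = 1.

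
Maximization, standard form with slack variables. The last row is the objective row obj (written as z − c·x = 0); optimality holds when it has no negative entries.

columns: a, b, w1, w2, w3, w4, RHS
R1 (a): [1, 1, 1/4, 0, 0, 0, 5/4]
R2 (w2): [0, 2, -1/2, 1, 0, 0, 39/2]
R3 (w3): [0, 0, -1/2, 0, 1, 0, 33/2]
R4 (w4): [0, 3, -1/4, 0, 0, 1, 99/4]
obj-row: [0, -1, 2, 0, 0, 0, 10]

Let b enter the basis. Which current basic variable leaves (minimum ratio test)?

Column b entries and ratios — a: (5/4)/1 = 5/4; w2: (39/2)/2 = 39/4; w3: 0 ≤ 0, skip; w4: (99/4)/3 = 33/4.
Smallest ratio is 5/4 in the row of a, so a leaves.

a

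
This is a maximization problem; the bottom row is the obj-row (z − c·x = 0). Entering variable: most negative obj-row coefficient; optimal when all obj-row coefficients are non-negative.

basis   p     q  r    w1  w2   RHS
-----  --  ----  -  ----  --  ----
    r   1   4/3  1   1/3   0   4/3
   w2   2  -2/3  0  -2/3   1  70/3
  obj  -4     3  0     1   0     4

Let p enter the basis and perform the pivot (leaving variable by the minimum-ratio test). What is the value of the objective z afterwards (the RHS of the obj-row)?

Ratio test on column p — row 1: (4/3)/1 = 4/3; row 2: (70/3)/2 = 35/3. Minimum is 4/3 at row 1 (r leaves); pivot element 1.
Pivot on row 1; the obj-row RHS becomes 4 − (-4)·(4/3) = 28/3.

28/3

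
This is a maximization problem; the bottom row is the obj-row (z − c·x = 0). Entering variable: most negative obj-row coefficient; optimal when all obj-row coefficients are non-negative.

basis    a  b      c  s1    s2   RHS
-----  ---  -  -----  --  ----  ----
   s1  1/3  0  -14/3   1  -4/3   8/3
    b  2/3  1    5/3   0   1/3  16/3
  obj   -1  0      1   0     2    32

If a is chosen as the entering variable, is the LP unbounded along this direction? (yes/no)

Column a has positive entries in row(s) 1, 2, so the ratio test bounds it — not unbounded.

no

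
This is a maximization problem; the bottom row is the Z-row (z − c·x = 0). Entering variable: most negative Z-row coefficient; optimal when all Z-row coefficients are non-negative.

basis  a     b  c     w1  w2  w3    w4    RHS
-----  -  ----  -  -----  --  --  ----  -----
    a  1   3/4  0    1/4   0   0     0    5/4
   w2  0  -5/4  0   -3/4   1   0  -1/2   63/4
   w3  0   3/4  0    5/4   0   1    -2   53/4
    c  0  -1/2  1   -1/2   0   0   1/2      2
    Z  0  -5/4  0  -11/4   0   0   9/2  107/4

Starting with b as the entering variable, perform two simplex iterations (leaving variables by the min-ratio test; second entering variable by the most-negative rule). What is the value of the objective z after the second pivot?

Ratio test on column b — row 1: (5/4)/(3/4) = 5/3; row 2: entry -5/4 ≤ 0; row 3: (53/4)/(3/4) = 53/3; row 4: entry -1/2 ≤ 0. Minimum is 5/3 at row 1 (a leaves); pivot element 3/4.
Pivot on row 1; the Z-row RHS becomes 107/4 − (-5/4)·(5/3) = 173/6.
Next entering variable (most negative Z-row entry -7/3): w1.
Ratio test on column w1 — row 1: (5/3)/(1/3) = 5; row 2: entry -1/3 ≤ 0; row 3: 12/1 = 12; row 4: entry -1/3 ≤ 0. Minimum is 5 at row 1 (b leaves); pivot element 1/3.
After the second pivot the Z-row RHS is 173/6 − (-7/3)·5 = 81/2.

81/2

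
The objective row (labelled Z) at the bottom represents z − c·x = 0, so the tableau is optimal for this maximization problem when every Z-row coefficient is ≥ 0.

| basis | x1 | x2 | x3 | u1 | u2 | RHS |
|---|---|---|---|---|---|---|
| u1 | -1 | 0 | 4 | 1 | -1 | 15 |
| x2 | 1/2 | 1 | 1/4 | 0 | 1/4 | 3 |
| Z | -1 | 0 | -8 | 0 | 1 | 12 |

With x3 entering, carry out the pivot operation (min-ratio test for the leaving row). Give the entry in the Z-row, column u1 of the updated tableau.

Ratio test on column x3 — row 1: 15/4 = 15/4; row 2: 3/(1/4) = 12. Minimum is 15/4 at row 1 (u1 leaves); pivot element 4.
Divide row 1 by 4; eliminate column x3 from the other rows.
Z-row update in column u1: 0 − (-8)·(1/4) = 2.

2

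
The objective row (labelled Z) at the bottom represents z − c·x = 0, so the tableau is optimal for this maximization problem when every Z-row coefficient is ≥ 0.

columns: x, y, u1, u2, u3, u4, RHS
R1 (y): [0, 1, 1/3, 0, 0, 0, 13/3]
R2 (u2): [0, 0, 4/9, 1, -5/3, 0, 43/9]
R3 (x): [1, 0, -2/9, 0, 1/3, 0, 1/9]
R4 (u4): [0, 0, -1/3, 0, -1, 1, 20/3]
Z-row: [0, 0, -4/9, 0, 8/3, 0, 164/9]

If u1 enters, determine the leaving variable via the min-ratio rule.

Column u1 entries and ratios — y: (13/3)/(1/3) = 13; u2: (43/9)/(4/9) = 43/4; x: -2/9 ≤ 0, skip; u4: -1/3 ≤ 0, skip.
Smallest ratio is 43/4 in the row of u2, so u2 leaves.

u2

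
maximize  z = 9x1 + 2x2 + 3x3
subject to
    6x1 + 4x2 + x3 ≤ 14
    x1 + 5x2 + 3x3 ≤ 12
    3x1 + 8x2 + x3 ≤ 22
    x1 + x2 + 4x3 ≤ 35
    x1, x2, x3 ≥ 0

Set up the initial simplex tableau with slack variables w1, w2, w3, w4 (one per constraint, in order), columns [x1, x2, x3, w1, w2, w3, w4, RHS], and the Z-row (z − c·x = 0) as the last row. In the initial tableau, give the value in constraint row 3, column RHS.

22

The RHS of constraint 3 is b_3 = 22.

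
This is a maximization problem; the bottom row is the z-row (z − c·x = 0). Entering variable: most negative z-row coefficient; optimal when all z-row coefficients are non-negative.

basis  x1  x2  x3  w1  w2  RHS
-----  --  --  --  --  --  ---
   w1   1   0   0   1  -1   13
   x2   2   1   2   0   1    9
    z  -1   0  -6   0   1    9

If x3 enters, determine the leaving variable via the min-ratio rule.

x2

Column x3 entries and ratios — w1: 0 ≤ 0, skip; x2: 9/2 = 9/2.
Smallest ratio is 9/2 in the row of x2, so x2 leaves.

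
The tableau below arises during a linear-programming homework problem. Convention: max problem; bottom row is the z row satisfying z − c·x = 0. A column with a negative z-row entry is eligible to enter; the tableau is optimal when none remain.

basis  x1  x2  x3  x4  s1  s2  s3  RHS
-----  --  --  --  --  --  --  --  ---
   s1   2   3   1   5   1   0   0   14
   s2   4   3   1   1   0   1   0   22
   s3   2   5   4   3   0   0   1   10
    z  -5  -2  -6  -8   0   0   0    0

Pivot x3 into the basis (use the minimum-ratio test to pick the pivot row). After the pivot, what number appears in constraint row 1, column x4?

Ratio test on column x3 — row 1: 14/1 = 14; row 2: 22/1 = 22; row 3: 10/4 = 5/2. Minimum is 5/2 at row 3 (s3 leaves); pivot element 4.
Divide row 3 by 4; eliminate column x3 from the other rows.
Row 1 update in column x4: 5 − 1·(3/4) = 17/4.

17/4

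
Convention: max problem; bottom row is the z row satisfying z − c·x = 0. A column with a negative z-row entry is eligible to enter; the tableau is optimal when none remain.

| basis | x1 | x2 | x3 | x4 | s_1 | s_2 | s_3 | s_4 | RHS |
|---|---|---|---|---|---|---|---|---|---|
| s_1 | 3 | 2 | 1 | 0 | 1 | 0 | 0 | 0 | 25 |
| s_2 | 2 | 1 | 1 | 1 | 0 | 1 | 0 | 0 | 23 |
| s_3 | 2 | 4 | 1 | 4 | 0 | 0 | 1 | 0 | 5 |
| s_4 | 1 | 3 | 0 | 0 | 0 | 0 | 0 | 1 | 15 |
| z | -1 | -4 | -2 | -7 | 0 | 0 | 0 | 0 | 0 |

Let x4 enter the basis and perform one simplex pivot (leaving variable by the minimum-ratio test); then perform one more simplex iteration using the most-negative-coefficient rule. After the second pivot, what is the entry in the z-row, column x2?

4

Ratio test on column x4 — row 1: entry 0 ≤ 0; row 2: 23/1 = 23; row 3: 5/4 = 5/4; row 4: entry 0 ≤ 0. Minimum is 5/4 at row 3 (s_3 leaves); pivot element 4.
Divide row 3 by 4; eliminate column x4 from the other rows.
Second iteration: most negative z-row entry is -1/4 in column x3, so x3 enters.
Ratio test on column x3 — row 1: 25/1 = 25; row 2: (87/4)/(3/4) = 29; row 3: (5/4)/(1/4) = 5; row 4: entry 0 ≤ 0. Minimum is 5 at row 3 (x4 leaves); pivot element 1/4.
Divide row 3 by 1/4; eliminate column x3 from the other rows.
After both pivots, the entry at the z-row, column x2 is 4.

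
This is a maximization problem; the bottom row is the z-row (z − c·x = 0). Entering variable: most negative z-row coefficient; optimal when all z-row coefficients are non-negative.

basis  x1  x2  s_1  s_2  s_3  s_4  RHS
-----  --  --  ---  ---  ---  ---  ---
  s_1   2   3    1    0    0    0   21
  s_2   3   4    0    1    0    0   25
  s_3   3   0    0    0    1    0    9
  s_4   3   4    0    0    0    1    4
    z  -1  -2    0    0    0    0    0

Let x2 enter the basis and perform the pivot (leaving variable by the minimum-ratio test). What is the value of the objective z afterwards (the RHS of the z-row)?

2

Ratio test on column x2 — row 1: 21/3 = 7; row 2: 25/4 = 25/4; row 3: entry 0 ≤ 0; row 4: 4/4 = 1. Minimum is 1 at row 4 (s_4 leaves); pivot element 4.
Pivot on row 4; the z-row RHS becomes 0 − (-2)·1 = 2.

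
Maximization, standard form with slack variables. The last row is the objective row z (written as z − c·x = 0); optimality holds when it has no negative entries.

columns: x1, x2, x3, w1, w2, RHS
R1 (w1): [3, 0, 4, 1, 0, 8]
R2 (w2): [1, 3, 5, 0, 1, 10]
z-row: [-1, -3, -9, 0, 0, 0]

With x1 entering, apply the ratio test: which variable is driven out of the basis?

w1

Column x1 entries and ratios — w1: 8/3 = 8/3; w2: 10/1 = 10.
Smallest ratio is 8/3 in the row of w1, so w1 leaves.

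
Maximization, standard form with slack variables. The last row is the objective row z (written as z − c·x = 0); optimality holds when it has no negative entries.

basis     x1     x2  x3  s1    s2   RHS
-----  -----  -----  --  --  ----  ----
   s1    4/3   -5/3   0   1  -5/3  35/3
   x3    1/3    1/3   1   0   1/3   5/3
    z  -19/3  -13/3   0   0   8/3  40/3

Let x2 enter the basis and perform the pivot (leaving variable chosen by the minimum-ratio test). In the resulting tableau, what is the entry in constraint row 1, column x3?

Ratio test on column x2 — row 1: entry -5/3 ≤ 0; row 2: (5/3)/(1/3) = 5. Minimum is 5 at row 2 (x3 leaves); pivot element 1/3.
Divide row 2 by 1/3; eliminate column x2 from the other rows.
Row 1 update in column x3: 0 − (-5/3)·3 = 5.

5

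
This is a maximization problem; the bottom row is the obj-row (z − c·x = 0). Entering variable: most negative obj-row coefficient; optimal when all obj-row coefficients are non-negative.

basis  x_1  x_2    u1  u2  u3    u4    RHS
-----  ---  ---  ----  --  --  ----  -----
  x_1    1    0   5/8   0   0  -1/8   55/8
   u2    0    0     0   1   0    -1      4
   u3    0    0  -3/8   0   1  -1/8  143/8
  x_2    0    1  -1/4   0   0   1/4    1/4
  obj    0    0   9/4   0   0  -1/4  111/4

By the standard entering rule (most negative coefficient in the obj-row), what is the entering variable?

u4

Negative obj-row entries: u4: -1/4.
The most negative is -1/4 in column u4, so u4 enters.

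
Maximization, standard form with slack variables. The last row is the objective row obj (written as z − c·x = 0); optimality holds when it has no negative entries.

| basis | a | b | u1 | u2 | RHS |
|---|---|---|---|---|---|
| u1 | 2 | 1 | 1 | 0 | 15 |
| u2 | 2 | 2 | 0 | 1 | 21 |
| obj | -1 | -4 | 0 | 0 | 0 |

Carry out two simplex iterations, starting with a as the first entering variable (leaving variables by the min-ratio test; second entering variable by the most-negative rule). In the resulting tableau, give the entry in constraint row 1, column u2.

Ratio test on column a — row 1: 15/2 = 15/2; row 2: 21/2 = 21/2. Minimum is 15/2 at row 1 (u1 leaves); pivot element 2.
Divide row 1 by 2; eliminate column a from the other rows.
Second iteration: most negative obj-row entry is -7/2 in column b, so b enters.
Ratio test on column b — row 1: (15/2)/(1/2) = 15; row 2: 6/1 = 6. Minimum is 6 at row 2 (u2 leaves); pivot element 1.
Divide row 2 by 1; eliminate column b from the other rows.
After both pivots, the entry at constraint row 1, column u2 is -1/2.

-1/2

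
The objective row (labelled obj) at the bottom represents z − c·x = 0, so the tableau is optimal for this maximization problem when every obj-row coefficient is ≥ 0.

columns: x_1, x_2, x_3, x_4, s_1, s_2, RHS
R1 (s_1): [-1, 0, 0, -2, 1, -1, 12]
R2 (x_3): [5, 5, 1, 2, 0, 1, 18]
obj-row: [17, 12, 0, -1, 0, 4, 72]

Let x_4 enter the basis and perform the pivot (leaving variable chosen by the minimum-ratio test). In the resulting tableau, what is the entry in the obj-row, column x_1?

Ratio test on column x_4 — row 1: entry -2 ≤ 0; row 2: 18/2 = 9. Minimum is 9 at row 2 (x_3 leaves); pivot element 2.
Divide row 2 by 2; eliminate column x_4 from the other rows.
obj-row update in column x_1: 17 − (-1)·(5/2) = 39/2.

39/2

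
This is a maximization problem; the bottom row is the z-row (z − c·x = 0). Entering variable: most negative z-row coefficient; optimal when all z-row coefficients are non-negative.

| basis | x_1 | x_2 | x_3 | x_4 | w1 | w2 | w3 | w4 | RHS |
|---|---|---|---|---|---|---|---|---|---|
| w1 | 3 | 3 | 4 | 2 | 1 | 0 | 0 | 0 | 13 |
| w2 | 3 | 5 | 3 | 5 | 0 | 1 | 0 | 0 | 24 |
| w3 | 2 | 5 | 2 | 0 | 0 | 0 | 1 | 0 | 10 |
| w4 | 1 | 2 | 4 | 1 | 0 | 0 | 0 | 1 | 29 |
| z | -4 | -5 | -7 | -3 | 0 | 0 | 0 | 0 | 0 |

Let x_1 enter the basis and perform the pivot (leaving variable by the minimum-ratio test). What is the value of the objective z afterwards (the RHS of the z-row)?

Ratio test on column x_1 — row 1: 13/3 = 13/3; row 2: 24/3 = 8; row 3: 10/2 = 5; row 4: 29/1 = 29. Minimum is 13/3 at row 1 (w1 leaves); pivot element 3.
Pivot on row 1; the z-row RHS becomes 0 − (-4)·(13/3) = 52/3.

52/3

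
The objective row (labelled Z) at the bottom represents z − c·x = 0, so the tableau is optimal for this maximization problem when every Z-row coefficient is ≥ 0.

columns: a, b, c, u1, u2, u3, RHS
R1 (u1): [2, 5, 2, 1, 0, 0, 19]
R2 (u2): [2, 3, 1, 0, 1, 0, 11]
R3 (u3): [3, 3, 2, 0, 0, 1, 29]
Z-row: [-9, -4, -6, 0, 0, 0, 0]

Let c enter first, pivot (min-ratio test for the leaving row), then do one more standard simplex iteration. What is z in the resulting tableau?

123/2

Ratio test on column c — row 1: 19/2 = 19/2; row 2: 11/1 = 11; row 3: 29/2 = 29/2. Minimum is 19/2 at row 1 (u1 leaves); pivot element 2.
Pivot on row 1; the Z-row RHS becomes 0 − (-6)·(19/2) = 57.
Next entering variable (most negative Z-row entry -3): a.
Ratio test on column a — row 1: (19/2)/1 = 19/2; row 2: (3/2)/1 = 3/2; row 3: 10/1 = 10. Minimum is 3/2 at row 2 (u2 leaves); pivot element 1.
After the second pivot the Z-row RHS is 57 − (-3)·(3/2) = 123/2.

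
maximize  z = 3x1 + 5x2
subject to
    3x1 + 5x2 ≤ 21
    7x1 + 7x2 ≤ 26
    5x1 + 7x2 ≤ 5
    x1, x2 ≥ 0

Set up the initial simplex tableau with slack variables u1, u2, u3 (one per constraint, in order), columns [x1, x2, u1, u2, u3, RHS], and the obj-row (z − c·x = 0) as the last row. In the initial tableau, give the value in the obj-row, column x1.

-3

The obj-row carries the negated objective coefficients: the x1 entry is -3.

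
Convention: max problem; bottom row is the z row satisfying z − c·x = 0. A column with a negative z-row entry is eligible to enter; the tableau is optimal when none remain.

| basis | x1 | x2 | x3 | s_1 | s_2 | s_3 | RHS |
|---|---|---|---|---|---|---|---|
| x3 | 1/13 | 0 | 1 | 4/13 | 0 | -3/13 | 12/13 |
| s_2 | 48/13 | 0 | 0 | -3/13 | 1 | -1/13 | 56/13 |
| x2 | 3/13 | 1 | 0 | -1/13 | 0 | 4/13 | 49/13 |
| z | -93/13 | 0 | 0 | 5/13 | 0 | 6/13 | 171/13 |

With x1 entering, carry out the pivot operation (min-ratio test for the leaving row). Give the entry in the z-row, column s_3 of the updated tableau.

Ratio test on column x1 — row 1: (12/13)/(1/13) = 12; row 2: (56/13)/(48/13) = 7/6; row 3: (49/13)/(3/13) = 49/3. Minimum is 7/6 at row 2 (s_2 leaves); pivot element 48/13.
Divide row 2 by 48/13; eliminate column x1 from the other rows.
z-row update in column s_3: 6/13 − (-93/13)·(-1/48) = 5/16.

5/16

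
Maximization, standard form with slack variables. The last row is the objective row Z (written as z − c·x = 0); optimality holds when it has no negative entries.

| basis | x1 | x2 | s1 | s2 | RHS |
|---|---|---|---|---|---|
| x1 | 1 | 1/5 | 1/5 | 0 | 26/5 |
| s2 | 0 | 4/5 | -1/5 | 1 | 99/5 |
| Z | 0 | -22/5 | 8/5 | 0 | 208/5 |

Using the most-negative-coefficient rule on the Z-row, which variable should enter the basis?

x2

Negative Z-row entries: x2: -22/5.
The most negative is -22/5 in column x2, so x2 enters.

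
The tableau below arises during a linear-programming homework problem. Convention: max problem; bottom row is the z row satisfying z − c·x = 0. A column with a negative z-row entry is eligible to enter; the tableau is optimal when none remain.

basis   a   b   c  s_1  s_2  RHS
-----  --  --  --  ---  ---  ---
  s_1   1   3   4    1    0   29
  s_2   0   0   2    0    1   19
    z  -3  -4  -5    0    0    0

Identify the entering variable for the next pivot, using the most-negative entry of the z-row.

Negative z-row entries: a: -3, b: -4, c: -5.
The most negative is -5 in column c, so c enters.

c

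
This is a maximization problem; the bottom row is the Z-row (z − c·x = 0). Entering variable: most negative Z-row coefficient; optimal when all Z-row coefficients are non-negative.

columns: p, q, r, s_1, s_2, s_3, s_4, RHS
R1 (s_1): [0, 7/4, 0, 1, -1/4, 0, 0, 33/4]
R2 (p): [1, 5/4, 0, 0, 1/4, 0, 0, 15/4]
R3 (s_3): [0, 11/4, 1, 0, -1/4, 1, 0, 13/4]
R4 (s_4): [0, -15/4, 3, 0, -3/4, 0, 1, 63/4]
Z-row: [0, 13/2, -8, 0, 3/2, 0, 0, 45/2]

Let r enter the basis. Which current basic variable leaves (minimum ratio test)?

Column r entries and ratios — s_1: 0 ≤ 0, skip; p: 0 ≤ 0, skip; s_3: (13/4)/1 = 13/4; s_4: (63/4)/3 = 21/4.
Smallest ratio is 13/4 in the row of s_3, so s_3 leaves.

s_3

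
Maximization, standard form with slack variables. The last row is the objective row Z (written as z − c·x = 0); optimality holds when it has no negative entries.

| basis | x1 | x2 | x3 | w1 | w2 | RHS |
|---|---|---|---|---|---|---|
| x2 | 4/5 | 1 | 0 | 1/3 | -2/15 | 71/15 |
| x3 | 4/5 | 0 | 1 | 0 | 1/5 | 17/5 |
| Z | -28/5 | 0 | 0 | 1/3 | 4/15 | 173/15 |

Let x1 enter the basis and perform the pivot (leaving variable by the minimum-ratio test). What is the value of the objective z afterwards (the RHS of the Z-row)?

106/3

Ratio test on column x1 — row 1: (71/15)/(4/5) = 71/12; row 2: (17/5)/(4/5) = 17/4. Minimum is 17/4 at row 2 (x3 leaves); pivot element 4/5.
Pivot on row 2; the Z-row RHS becomes 173/15 − (-28/5)·(17/4) = 106/3.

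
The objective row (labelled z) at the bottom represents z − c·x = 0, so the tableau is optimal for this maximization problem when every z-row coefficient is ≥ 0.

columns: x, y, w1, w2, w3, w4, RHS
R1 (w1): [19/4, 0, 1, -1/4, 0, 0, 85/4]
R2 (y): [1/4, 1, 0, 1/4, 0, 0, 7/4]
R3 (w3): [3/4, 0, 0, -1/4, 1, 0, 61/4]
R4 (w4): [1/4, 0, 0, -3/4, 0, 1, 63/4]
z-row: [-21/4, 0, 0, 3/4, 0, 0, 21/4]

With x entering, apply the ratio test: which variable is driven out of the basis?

Column x entries and ratios — w1: (85/4)/(19/4) = 85/19; y: (7/4)/(1/4) = 7; w3: (61/4)/(3/4) = 61/3; w4: (63/4)/(1/4) = 63.
Smallest ratio is 85/19 in the row of w1, so w1 leaves.

w1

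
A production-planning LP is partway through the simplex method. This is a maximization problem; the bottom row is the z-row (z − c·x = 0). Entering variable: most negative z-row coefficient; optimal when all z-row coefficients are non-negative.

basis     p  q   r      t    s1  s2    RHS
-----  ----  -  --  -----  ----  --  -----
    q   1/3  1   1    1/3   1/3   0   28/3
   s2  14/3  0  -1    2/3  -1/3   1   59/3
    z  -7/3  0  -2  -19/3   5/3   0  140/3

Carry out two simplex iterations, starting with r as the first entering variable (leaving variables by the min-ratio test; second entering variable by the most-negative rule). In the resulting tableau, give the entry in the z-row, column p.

4

Ratio test on column r — row 1: (28/3)/1 = 28/3; row 2: entry -1 ≤ 0. Minimum is 28/3 at row 1 (q leaves); pivot element 1.
Divide row 1 by 1; eliminate column r from the other rows.
Second iteration: most negative z-row entry is -17/3 in column t, so t enters.
Ratio test on column t — row 1: (28/3)/(1/3) = 28; row 2: 29/1 = 29. Minimum is 28 at row 1 (r leaves); pivot element 1/3.
Divide row 1 by 1/3; eliminate column t from the other rows.
After both pivots, the entry at the z-row, column p is 4.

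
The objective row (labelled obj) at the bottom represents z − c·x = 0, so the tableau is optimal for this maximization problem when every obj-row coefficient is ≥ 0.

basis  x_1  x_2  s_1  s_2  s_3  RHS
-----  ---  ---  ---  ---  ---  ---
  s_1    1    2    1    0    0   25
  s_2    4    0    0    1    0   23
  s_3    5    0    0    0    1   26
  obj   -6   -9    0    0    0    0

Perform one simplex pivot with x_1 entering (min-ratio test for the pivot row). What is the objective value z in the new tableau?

156/5

Ratio test on column x_1 — row 1: 25/1 = 25; row 2: 23/4 = 23/4; row 3: 26/5 = 26/5. Minimum is 26/5 at row 3 (s_3 leaves); pivot element 5.
Pivot on row 3; the obj-row RHS becomes 0 − (-6)·(26/5) = 156/5.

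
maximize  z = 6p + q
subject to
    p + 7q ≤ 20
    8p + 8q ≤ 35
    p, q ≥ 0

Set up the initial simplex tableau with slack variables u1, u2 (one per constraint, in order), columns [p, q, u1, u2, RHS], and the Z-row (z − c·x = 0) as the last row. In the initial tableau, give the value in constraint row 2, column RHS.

35

The RHS of constraint 2 is b_2 = 35.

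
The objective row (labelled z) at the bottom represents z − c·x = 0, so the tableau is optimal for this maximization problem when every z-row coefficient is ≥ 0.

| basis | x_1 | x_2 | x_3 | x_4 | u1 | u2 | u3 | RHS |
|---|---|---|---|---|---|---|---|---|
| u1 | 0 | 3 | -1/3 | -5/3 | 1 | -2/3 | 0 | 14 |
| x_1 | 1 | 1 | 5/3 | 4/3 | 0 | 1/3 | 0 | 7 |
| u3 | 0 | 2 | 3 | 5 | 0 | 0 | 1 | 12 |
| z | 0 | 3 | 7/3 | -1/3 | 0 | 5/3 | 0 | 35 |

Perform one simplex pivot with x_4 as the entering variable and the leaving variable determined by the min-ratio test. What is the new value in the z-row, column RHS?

179/5

Ratio test on column x_4 — row 1: entry -5/3 ≤ 0; row 2: 7/(4/3) = 21/4; row 3: 12/5 = 12/5. Minimum is 12/5 at row 3 (u3 leaves); pivot element 5.
Divide row 3 by 5; eliminate column x_4 from the other rows.
z-row update in column RHS: 35 − (-1/3)·(12/5) = 179/5.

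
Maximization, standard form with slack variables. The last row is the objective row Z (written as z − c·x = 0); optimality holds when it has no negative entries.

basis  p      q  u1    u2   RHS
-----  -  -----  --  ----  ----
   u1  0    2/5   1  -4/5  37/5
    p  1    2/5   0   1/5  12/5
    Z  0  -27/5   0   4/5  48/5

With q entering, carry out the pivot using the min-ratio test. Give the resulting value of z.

Ratio test on column q — row 1: (37/5)/(2/5) = 37/2; row 2: (12/5)/(2/5) = 6. Minimum is 6 at row 2 (p leaves); pivot element 2/5.
Pivot on row 2; the Z-row RHS becomes 48/5 − (-27/5)·6 = 42.

42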